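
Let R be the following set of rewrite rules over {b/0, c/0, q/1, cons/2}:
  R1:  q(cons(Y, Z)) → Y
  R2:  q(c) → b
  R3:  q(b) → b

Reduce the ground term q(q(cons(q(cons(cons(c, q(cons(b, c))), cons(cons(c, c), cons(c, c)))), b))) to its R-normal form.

1. q(q(cons(q(cons(cons(c, q(cons(b, c))), cons(cons(c, c), cons(c, c)))), b)))  →  q(q(cons(cons(c, q(cons(b, c))), cons(cons(c, c), cons(c, c)))))   [R1 at 1]
2. q(q(cons(cons(c, q(cons(b, c))), cons(cons(c, c), cons(c, c)))))  →  q(cons(c, q(cons(b, c))))   [R1 at 1]
3. q(cons(c, q(cons(b, c))))  →  c   [R1 at ε]

c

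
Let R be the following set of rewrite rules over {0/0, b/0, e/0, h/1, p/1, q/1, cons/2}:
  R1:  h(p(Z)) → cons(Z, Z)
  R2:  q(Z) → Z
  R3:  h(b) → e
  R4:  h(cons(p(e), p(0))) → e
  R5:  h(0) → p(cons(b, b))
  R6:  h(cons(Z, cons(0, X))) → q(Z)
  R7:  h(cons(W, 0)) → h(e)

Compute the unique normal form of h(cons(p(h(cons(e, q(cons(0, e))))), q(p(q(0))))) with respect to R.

e

1. h(cons(p(h(cons(e, q(cons(0, e))))), q(p(q(0)))))  →  h(cons(p(h(cons(e, cons(0, e)))), q(p(q(0)))))   [R2 at 1.1.1.1.2]
2. h(cons(p(h(cons(e, cons(0, e)))), q(p(q(0)))))  →  h(cons(p(q(e)), q(p(q(0)))))   [R6 at 1.1.1]
3. h(cons(p(q(e)), q(p(q(0)))))  →  h(cons(p(e), q(p(q(0)))))   [R2 at 1.1.1]
4. h(cons(p(e), q(p(q(0)))))  →  h(cons(p(e), p(q(0))))   [R2 at 1.2]
5. h(cons(p(e), p(q(0))))  →  h(cons(p(e), p(0)))   [R2 at 1.2.1]
6. h(cons(p(e), p(0)))  →  e   [R4 at ε]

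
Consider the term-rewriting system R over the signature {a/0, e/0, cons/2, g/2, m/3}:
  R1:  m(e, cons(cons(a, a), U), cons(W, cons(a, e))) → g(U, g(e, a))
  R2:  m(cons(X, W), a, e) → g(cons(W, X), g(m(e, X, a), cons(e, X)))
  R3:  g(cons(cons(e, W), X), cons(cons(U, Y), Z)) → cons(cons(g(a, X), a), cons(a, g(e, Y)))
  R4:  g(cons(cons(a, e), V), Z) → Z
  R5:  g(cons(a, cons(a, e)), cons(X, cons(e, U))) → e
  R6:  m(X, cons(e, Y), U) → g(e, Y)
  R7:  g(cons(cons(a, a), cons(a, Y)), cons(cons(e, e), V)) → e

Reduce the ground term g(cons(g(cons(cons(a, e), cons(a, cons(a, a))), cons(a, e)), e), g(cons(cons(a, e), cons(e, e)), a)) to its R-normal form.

1. g(cons(g(cons(cons(a, e), cons(a, cons(a, a))), cons(a, e)), e), g(cons(cons(a, e), cons(e, e)), a))  →  g(cons(cons(a, e), e), g(cons(cons(a, e), cons(e, e)), a))   [R4 at 1.1]
2. g(cons(cons(a, e), e), g(cons(cons(a, e), cons(e, e)), a))  →  g(cons(cons(a, e), cons(e, e)), a)   [R4 at ε]
3. g(cons(cons(a, e), cons(e, e)), a)  →  a   [R4 at ε]

a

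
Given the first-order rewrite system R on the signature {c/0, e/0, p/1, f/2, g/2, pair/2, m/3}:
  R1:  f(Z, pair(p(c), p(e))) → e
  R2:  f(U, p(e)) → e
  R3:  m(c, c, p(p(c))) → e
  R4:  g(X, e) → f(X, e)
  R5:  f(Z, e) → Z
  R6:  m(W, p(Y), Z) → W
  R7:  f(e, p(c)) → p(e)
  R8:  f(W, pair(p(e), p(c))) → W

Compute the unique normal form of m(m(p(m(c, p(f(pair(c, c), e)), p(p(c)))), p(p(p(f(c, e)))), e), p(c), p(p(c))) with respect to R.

1. m(m(p(m(c, p(f(pair(c, c), e)), p(p(c)))), p(p(p(f(c, e)))), e), p(c), p(p(c)))  →  m(p(m(c, p(f(pair(c, c), e)), p(p(c)))), p(p(p(f(c, e)))), e)   [R6 at ε]
2. m(p(m(c, p(f(pair(c, c), e)), p(p(c)))), p(p(p(f(c, e)))), e)  →  p(m(c, p(f(pair(c, c), e)), p(p(c))))   [R6 at ε]
3. p(m(c, p(f(pair(c, c), e)), p(p(c))))  →  p(c)   [R6 at 1]

p(c)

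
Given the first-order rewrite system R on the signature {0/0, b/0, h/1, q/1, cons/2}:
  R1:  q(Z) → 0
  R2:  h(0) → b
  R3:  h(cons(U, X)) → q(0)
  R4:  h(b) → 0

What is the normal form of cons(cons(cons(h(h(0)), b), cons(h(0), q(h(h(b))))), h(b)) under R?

1. cons(cons(cons(h(h(0)), b), cons(h(0), q(h(h(b))))), h(b))  →  cons(cons(cons(h(b), b), cons(h(0), q(h(h(b))))), h(b))   [R2 at 1.1.1.1]
2. cons(cons(cons(h(b), b), cons(h(0), q(h(h(b))))), h(b))  →  cons(cons(cons(0, b), cons(h(0), q(h(h(b))))), h(b))   [R4 at 1.1.1]
3. cons(cons(cons(0, b), cons(h(0), q(h(h(b))))), h(b))  →  cons(cons(cons(0, b), cons(b, q(h(h(b))))), h(b))   [R2 at 1.2.1]
4. cons(cons(cons(0, b), cons(b, q(h(h(b))))), h(b))  →  cons(cons(cons(0, b), cons(b, 0)), h(b))   [R1 at 1.2.2]
5. cons(cons(cons(0, b), cons(b, 0)), h(b))  →  cons(cons(cons(0, b), cons(b, 0)), 0)   [R4 at 2]

cons(cons(cons(0, b), cons(b, 0)), 0)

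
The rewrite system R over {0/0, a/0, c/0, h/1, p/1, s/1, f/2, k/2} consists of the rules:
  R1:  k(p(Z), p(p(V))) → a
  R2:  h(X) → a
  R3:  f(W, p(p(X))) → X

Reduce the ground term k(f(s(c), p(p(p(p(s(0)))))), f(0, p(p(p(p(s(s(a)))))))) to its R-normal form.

1. k(f(s(c), p(p(p(p(s(0)))))), f(0, p(p(p(p(s(s(a))))))))  →  k(p(p(s(0))), f(0, p(p(p(p(s(s(a))))))))   [R3 at 1]
2. k(p(p(s(0))), f(0, p(p(p(p(s(s(a))))))))  →  k(p(p(s(0))), p(p(s(s(a)))))   [R3 at 2]
3. k(p(p(s(0))), p(p(s(s(a)))))  →  a   [R1 at ε]

a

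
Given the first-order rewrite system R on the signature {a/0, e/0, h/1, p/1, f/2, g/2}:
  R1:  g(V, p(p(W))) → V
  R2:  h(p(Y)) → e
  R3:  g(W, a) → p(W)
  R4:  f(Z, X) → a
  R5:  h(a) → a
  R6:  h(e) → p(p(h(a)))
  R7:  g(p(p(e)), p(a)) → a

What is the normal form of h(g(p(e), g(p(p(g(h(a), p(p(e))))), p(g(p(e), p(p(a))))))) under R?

e

1. h(g(p(e), g(p(p(g(h(a), p(p(e))))), p(g(p(e), p(p(a)))))))  →  h(g(p(e), g(p(p(h(a))), p(g(p(e), p(p(a)))))))   [R1 at 1.2.1.1.1]
2. h(g(p(e), g(p(p(h(a))), p(g(p(e), p(p(a)))))))  →  h(g(p(e), g(p(p(a)), p(g(p(e), p(p(a)))))))   [R5 at 1.2.1.1.1]
3. h(g(p(e), g(p(p(a)), p(g(p(e), p(p(a)))))))  →  h(g(p(e), g(p(p(a)), p(p(e)))))   [R1 at 1.2.2.1]
4. h(g(p(e), g(p(p(a)), p(p(e)))))  →  h(g(p(e), p(p(a))))   [R1 at 1.2]
5. h(g(p(e), p(p(a))))  →  h(p(e))   [R1 at 1]
6. h(p(e))  →  e   [R2 at ε]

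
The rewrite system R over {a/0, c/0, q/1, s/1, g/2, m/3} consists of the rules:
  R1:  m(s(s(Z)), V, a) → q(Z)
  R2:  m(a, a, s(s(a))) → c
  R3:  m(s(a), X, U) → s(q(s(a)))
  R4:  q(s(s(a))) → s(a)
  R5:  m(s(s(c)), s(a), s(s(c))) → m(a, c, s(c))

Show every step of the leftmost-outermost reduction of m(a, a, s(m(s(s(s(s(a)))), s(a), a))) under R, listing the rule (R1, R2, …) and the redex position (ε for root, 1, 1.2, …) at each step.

c

1. m(a, a, s(m(s(s(s(s(a)))), s(a), a)))  →  m(a, a, s(q(s(s(a)))))   [R1 at 3.1]
2. m(a, a, s(q(s(s(a)))))  →  m(a, a, s(s(a)))   [R4 at 3.1]
3. m(a, a, s(s(a)))  →  c   [R2 at ε]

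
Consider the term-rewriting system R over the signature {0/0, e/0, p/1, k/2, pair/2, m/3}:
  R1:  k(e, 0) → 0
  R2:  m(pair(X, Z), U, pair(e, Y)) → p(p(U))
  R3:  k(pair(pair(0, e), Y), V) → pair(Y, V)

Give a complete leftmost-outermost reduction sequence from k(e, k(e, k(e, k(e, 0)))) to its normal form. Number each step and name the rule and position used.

1. k(e, k(e, k(e, k(e, 0))))  →  k(e, k(e, k(e, 0)))   [R1 at 2.2.2]
2. k(e, k(e, k(e, 0)))  →  k(e, k(e, 0))   [R1 at 2.2]
3. k(e, k(e, 0))  →  k(e, 0)   [R1 at 2]
4. k(e, 0)  →  0   [R1 at ε]

0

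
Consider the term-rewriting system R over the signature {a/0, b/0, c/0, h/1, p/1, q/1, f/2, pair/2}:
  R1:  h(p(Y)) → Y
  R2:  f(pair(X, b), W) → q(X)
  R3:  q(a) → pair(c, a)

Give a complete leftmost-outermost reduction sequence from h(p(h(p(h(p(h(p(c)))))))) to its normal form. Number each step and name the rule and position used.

c

1. h(p(h(p(h(p(h(p(c))))))))  →  h(p(h(p(h(p(c))))))   [R1 at ε]
2. h(p(h(p(h(p(c))))))  →  h(p(h(p(c))))   [R1 at ε]
3. h(p(h(p(c))))  →  h(p(c))   [R1 at ε]
4. h(p(c))  →  c   [R1 at ε]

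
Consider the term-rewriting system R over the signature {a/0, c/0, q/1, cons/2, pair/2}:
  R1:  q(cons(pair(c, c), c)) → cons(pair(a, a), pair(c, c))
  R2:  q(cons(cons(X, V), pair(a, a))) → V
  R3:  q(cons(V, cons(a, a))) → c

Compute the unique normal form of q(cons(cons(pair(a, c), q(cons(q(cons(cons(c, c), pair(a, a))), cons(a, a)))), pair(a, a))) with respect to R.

c

1. q(cons(cons(pair(a, c), q(cons(q(cons(cons(c, c), pair(a, a))), cons(a, a)))), pair(a, a)))  →  q(cons(q(cons(cons(c, c), pair(a, a))), cons(a, a)))   [R2 at ε]
2. q(cons(q(cons(cons(c, c), pair(a, a))), cons(a, a)))  →  c   [R3 at ε]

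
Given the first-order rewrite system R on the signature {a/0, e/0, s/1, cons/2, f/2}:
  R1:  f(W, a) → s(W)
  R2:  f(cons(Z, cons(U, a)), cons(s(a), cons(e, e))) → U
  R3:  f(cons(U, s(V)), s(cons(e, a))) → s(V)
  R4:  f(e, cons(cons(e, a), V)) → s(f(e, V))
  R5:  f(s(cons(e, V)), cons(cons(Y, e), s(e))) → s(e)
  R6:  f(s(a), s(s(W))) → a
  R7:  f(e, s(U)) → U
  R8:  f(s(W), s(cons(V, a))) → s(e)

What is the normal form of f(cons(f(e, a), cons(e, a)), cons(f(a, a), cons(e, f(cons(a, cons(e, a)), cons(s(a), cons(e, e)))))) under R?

1. f(cons(f(e, a), cons(e, a)), cons(f(a, a), cons(e, f(cons(a, cons(e, a)), cons(s(a), cons(e, e))))))  →  f(cons(s(e), cons(e, a)), cons(f(a, a), cons(e, f(cons(a, cons(e, a)), cons(s(a), cons(e, e))))))   [R1 at 1.1]
2. f(cons(s(e), cons(e, a)), cons(f(a, a), cons(e, f(cons(a, cons(e, a)), cons(s(a), cons(e, e))))))  →  f(cons(s(e), cons(e, a)), cons(s(a), cons(e, f(cons(a, cons(e, a)), cons(s(a), cons(e, e))))))   [R1 at 2.1]
3. f(cons(s(e), cons(e, a)), cons(s(a), cons(e, f(cons(a, cons(e, a)), cons(s(a), cons(e, e))))))  →  f(cons(s(e), cons(e, a)), cons(s(a), cons(e, e)))   [R2 at 2.2.2]
4. f(cons(s(e), cons(e, a)), cons(s(a), cons(e, e)))  →  e   [R2 at ε]

e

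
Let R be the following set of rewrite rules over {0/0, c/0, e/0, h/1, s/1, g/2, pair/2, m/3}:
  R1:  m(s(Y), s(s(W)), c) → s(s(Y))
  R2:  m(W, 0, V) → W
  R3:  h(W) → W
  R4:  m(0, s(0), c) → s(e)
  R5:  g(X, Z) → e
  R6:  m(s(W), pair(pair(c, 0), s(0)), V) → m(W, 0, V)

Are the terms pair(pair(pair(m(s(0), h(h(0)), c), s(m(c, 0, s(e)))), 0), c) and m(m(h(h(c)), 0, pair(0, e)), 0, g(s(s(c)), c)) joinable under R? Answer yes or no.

Reduce t₁ = pair(pair(pair(m(s(0), h(h(0)), c), s(m(c, 0, s(e)))), 0), c):
1. pair(pair(pair(m(s(0), h(h(0)), c), s(m(c, 0, s(e)))), 0), c)  →  pair(pair(pair(m(s(0), h(0), c), s(m(c, 0, s(e)))), 0), c)   [R3 at 1.1.1.2]
2. pair(pair(pair(m(s(0), h(0), c), s(m(c, 0, s(e)))), 0), c)  →  pair(pair(pair(m(s(0), 0, c), s(m(c, 0, s(e)))), 0), c)   [R3 at 1.1.1.2]
3. pair(pair(pair(m(s(0), 0, c), s(m(c, 0, s(e)))), 0), c)  →  pair(pair(pair(s(0), s(m(c, 0, s(e)))), 0), c)   [R2 at 1.1.1]
4. pair(pair(pair(s(0), s(m(c, 0, s(e)))), 0), c)  →  pair(pair(pair(s(0), s(c)), 0), c)   [R2 at 1.1.2.1]

Reduce t₂ = m(m(h(h(c)), 0, pair(0, e)), 0, g(s(s(c)), c)):
1. m(m(h(h(c)), 0, pair(0, e)), 0, g(s(s(c)), c))  →  m(h(h(c)), 0, pair(0, e))   [R2 at ε]
2. m(h(h(c)), 0, pair(0, e))  →  h(h(c))   [R2 at ε]
3. h(h(c))  →  h(c)   [R3 at ε]
4. h(c)  →  c   [R3 at ε]

no — NF(t₁) = pair(pair(pair(s(0), s(c)), 0), c), NF(t₂) = c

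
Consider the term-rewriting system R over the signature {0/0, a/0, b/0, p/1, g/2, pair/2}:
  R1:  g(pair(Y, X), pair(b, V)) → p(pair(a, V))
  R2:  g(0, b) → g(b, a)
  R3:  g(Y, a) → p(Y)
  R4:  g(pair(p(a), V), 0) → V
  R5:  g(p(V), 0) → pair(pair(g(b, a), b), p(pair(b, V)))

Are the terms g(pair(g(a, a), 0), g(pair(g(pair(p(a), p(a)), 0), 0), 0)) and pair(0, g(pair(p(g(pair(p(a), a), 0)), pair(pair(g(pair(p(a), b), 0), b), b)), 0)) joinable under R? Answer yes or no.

Reduce t₁ = g(pair(g(a, a), 0), g(pair(g(pair(p(a), p(a)), 0), 0), 0)):
1. g(pair(g(a, a), 0), g(pair(g(pair(p(a), p(a)), 0), 0), 0))  →  g(pair(p(a), 0), g(pair(g(pair(p(a), p(a)), 0), 0), 0))   [R3 at 1.1]
2. g(pair(p(a), 0), g(pair(g(pair(p(a), p(a)), 0), 0), 0))  →  g(pair(p(a), 0), g(pair(p(a), 0), 0))   [R4 at 2.1.1]
3. g(pair(p(a), 0), g(pair(p(a), 0), 0))  →  g(pair(p(a), 0), 0)   [R4 at 2]
4. g(pair(p(a), 0), 0)  →  0   [R4 at ε]

Reduce t₂ = pair(0, g(pair(p(g(pair(p(a), a), 0)), pair(pair(g(pair(p(a), b), 0), b), b)), 0)):
1. pair(0, g(pair(p(g(pair(p(a), a), 0)), pair(pair(g(pair(p(a), b), 0), b), b)), 0))  →  pair(0, g(pair(p(a), pair(pair(g(pair(p(a), b), 0), b), b)), 0))   [R4 at 2.1.1.1]
2. pair(0, g(pair(p(a), pair(pair(g(pair(p(a), b), 0), b), b)), 0))  →  pair(0, pair(pair(g(pair(p(a), b), 0), b), b))   [R4 at 2]
3. pair(0, pair(pair(g(pair(p(a), b), 0), b), b))  →  pair(0, pair(pair(b, b), b))   [R4 at 2.1.1]

no — NF(t₁) = 0, NF(t₂) = pair(0, pair(pair(b, b), b))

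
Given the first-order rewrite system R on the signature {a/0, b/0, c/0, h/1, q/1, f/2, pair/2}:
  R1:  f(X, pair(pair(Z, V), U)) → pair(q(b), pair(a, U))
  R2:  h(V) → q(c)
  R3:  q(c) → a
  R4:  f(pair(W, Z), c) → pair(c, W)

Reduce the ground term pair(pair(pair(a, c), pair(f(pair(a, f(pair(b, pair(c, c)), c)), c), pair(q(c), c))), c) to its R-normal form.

pair(pair(pair(a, c), pair(pair(c, a), pair(a, c))), c)

1. pair(pair(pair(a, c), pair(f(pair(a, f(pair(b, pair(c, c)), c)), c), pair(q(c), c))), c)  →  pair(pair(pair(a, c), pair(pair(c, a), pair(q(c), c))), c)   [R4 at 1.2.1]
2. pair(pair(pair(a, c), pair(pair(c, a), pair(q(c), c))), c)  →  pair(pair(pair(a, c), pair(pair(c, a), pair(a, c))), c)   [R3 at 1.2.2.1]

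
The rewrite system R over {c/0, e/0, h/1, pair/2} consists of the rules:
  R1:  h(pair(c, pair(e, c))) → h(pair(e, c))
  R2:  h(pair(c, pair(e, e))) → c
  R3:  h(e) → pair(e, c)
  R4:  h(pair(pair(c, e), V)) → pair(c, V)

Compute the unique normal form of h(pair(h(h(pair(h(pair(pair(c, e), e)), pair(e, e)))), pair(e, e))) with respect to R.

1. h(pair(h(h(pair(h(pair(pair(c, e), e)), pair(e, e)))), pair(e, e)))  →  h(pair(h(h(pair(pair(c, e), pair(e, e)))), pair(e, e)))   [R4 at 1.1.1.1.1]
2. h(pair(h(h(pair(pair(c, e), pair(e, e)))), pair(e, e)))  →  h(pair(h(pair(c, pair(e, e))), pair(e, e)))   [R4 at 1.1.1]
3. h(pair(h(pair(c, pair(e, e))), pair(e, e)))  →  h(pair(c, pair(e, e)))   [R2 at 1.1]
4. h(pair(c, pair(e, e)))  →  c   [R2 at ε]

c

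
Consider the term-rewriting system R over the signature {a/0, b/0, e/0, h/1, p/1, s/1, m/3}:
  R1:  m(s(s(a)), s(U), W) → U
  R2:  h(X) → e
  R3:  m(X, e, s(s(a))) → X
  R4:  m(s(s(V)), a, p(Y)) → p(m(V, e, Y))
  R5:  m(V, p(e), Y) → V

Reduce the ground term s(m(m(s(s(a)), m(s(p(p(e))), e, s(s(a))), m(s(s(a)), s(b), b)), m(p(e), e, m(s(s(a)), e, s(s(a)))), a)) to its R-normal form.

1. s(m(m(s(s(a)), m(s(p(p(e))), e, s(s(a))), m(s(s(a)), s(b), b)), m(p(e), e, m(s(s(a)), e, s(s(a)))), a))  →  s(m(m(s(s(a)), s(p(p(e))), m(s(s(a)), s(b), b)), m(p(e), e, m(s(s(a)), e, s(s(a)))), a))   [R3 at 1.1.2]
2. s(m(m(s(s(a)), s(p(p(e))), m(s(s(a)), s(b), b)), m(p(e), e, m(s(s(a)), e, s(s(a)))), a))  →  s(m(p(p(e)), m(p(e), e, m(s(s(a)), e, s(s(a)))), a))   [R1 at 1.1]
3. s(m(p(p(e)), m(p(e), e, m(s(s(a)), e, s(s(a)))), a))  →  s(m(p(p(e)), m(p(e), e, s(s(a))), a))   [R3 at 1.2.3]
4. s(m(p(p(e)), m(p(e), e, s(s(a))), a))  →  s(m(p(p(e)), p(e), a))   [R3 at 1.2]
5. s(m(p(p(e)), p(e), a))  →  s(p(p(e)))   [R5 at 1]

s(p(p(e)))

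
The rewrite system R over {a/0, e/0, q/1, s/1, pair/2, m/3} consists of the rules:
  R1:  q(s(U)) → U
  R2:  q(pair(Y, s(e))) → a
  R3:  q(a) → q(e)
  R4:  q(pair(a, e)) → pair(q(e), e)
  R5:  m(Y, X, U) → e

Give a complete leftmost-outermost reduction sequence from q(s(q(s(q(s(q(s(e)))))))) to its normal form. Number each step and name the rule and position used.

e

1. q(s(q(s(q(s(q(s(e))))))))  →  q(s(q(s(q(s(e))))))   [R1 at ε]
2. q(s(q(s(q(s(e))))))  →  q(s(q(s(e))))   [R1 at ε]
3. q(s(q(s(e))))  →  q(s(e))   [R1 at ε]
4. q(s(e))  →  e   [R1 at ε]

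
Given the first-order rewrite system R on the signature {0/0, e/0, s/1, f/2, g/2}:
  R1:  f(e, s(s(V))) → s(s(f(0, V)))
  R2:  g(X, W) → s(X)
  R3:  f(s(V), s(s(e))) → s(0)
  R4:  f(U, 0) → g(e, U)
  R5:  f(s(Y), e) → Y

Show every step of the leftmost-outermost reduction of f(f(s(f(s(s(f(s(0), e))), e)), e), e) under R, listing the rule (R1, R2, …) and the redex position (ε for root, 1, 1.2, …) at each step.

0

1. f(f(s(f(s(s(f(s(0), e))), e)), e), e)  →  f(f(s(s(f(s(0), e))), e), e)   [R5 at 1]
2. f(f(s(s(f(s(0), e))), e), e)  →  f(s(f(s(0), e)), e)   [R5 at 1]
3. f(s(f(s(0), e)), e)  →  f(s(0), e)   [R5 at ε]
4. f(s(0), e)  →  0   [R5 at ε]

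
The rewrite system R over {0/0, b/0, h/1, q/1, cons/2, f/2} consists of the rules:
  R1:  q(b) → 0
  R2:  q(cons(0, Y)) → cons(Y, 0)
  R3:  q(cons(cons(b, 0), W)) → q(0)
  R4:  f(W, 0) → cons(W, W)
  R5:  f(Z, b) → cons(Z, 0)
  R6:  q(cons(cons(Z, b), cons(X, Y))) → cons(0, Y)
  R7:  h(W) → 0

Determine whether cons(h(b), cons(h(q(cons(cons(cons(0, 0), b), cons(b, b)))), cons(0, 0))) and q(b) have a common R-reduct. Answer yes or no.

Reduce t₁ = cons(h(b), cons(h(q(cons(cons(cons(0, 0), b), cons(b, b)))), cons(0, 0))):
1. cons(h(b), cons(h(q(cons(cons(cons(0, 0), b), cons(b, b)))), cons(0, 0)))  →  cons(0, cons(h(q(cons(cons(cons(0, 0), b), cons(b, b)))), cons(0, 0)))   [R7 at 1]
2. cons(0, cons(h(q(cons(cons(cons(0, 0), b), cons(b, b)))), cons(0, 0)))  →  cons(0, cons(0, cons(0, 0)))   [R7 at 2.1]

Reduce t₂ = q(b):
1. q(b)  →  0   [R1 at ε]

no — NF(t₁) = cons(0, cons(0, cons(0, 0))), NF(t₂) = 0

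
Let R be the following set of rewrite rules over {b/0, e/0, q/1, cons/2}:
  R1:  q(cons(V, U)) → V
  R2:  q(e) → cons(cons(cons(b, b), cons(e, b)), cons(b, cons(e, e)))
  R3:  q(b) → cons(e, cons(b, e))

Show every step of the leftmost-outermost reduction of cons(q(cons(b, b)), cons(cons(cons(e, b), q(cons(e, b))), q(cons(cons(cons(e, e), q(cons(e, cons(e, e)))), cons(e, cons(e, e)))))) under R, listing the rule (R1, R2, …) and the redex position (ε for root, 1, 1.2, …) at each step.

cons(b, cons(cons(cons(e, b), e), cons(cons(e, e), e)))

1. cons(q(cons(b, b)), cons(cons(cons(e, b), q(cons(e, b))), q(cons(cons(cons(e, e), q(cons(e, cons(e, e)))), cons(e, cons(e, e))))))  →  cons(b, cons(cons(cons(e, b), q(cons(e, b))), q(cons(cons(cons(e, e), q(cons(e, cons(e, e)))), cons(e, cons(e, e))))))   [R1 at 1]
2. cons(b, cons(cons(cons(e, b), q(cons(e, b))), q(cons(cons(cons(e, e), q(cons(e, cons(e, e)))), cons(e, cons(e, e))))))  →  cons(b, cons(cons(cons(e, b), e), q(cons(cons(cons(e, e), q(cons(e, cons(e, e)))), cons(e, cons(e, e))))))   [R1 at 2.1.2]
3. cons(b, cons(cons(cons(e, b), e), q(cons(cons(cons(e, e), q(cons(e, cons(e, e)))), cons(e, cons(e, e))))))  →  cons(b, cons(cons(cons(e, b), e), cons(cons(e, e), q(cons(e, cons(e, e))))))   [R1 at 2.2]
4. cons(b, cons(cons(cons(e, b), e), cons(cons(e, e), q(cons(e, cons(e, e))))))  →  cons(b, cons(cons(cons(e, b), e), cons(cons(e, e), e)))   [R1 at 2.2.2]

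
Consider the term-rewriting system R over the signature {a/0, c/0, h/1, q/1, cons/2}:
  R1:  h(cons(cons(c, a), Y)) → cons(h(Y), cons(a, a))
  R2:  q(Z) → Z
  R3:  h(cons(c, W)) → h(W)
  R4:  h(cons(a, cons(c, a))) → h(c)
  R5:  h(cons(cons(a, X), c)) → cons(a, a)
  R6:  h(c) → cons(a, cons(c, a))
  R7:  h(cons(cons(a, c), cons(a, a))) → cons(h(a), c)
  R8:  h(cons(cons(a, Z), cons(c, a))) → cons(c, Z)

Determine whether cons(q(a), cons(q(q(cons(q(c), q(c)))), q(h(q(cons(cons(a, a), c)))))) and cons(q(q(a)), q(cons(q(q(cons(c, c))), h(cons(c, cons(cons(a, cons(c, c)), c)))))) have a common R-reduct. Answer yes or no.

Reduce t₁ = cons(q(a), cons(q(q(cons(q(c), q(c)))), q(h(q(cons(cons(a, a), c)))))):
1. cons(q(a), cons(q(q(cons(q(c), q(c)))), q(h(q(cons(cons(a, a), c))))))  →  cons(a, cons(q(q(cons(q(c), q(c)))), q(h(q(cons(cons(a, a), c))))))   [R2 at 1]
2. cons(a, cons(q(q(cons(q(c), q(c)))), q(h(q(cons(cons(a, a), c))))))  →  cons(a, cons(q(cons(q(c), q(c))), q(h(q(cons(cons(a, a), c))))))   [R2 at 2.1]
3. cons(a, cons(q(cons(q(c), q(c))), q(h(q(cons(cons(a, a), c))))))  →  cons(a, cons(cons(q(c), q(c)), q(h(q(cons(cons(a, a), c))))))   [R2 at 2.1]
4. cons(a, cons(cons(q(c), q(c)), q(h(q(cons(cons(a, a), c))))))  →  cons(a, cons(cons(c, q(c)), q(h(q(cons(cons(a, a), c))))))   [R2 at 2.1.1]
5. cons(a, cons(cons(c, q(c)), q(h(q(cons(cons(a, a), c))))))  →  cons(a, cons(cons(c, c), q(h(q(cons(cons(a, a), c))))))   [R2 at 2.1.2]
6. cons(a, cons(cons(c, c), q(h(q(cons(cons(a, a), c))))))  →  cons(a, cons(cons(c, c), h(q(cons(cons(a, a), c)))))   [R2 at 2.2]
7. cons(a, cons(cons(c, c), h(q(cons(cons(a, a), c)))))  →  cons(a, cons(cons(c, c), h(cons(cons(a, a), c))))   [R2 at 2.2.1]
8. cons(a, cons(cons(c, c), h(cons(cons(a, a), c))))  →  cons(a, cons(cons(c, c), cons(a, a)))   [R5 at 2.2]

Reduce t₂ = cons(q(q(a)), q(cons(q(q(cons(c, c))), h(cons(c, cons(cons(a, cons(c, c)), c)))))):
1. cons(q(q(a)), q(cons(q(q(cons(c, c))), h(cons(c, cons(cons(a, cons(c, c)), c))))))  →  cons(q(a), q(cons(q(q(cons(c, c))), h(cons(c, cons(cons(a, cons(c, c)), c))))))   [R2 at 1]
2. cons(q(a), q(cons(q(q(cons(c, c))), h(cons(c, cons(cons(a, cons(c, c)), c))))))  →  cons(a, q(cons(q(q(cons(c, c))), h(cons(c, cons(cons(a, cons(c, c)), c))))))   [R2 at 1]
3. cons(a, q(cons(q(q(cons(c, c))), h(cons(c, cons(cons(a, cons(c, c)), c))))))  →  cons(a, cons(q(q(cons(c, c))), h(cons(c, cons(cons(a, cons(c, c)), c)))))   [R2 at 2]
4. cons(a, cons(q(q(cons(c, c))), h(cons(c, cons(cons(a, cons(c, c)), c)))))  →  cons(a, cons(q(cons(c, c)), h(cons(c, cons(cons(a, cons(c, c)), c)))))   [R2 at 2.1]
5. cons(a, cons(q(cons(c, c)), h(cons(c, cons(cons(a, cons(c, c)), c)))))  →  cons(a, cons(cons(c, c), h(cons(c, cons(cons(a, cons(c, c)), c)))))   [R2 at 2.1]
6. cons(a, cons(cons(c, c), h(cons(c, cons(cons(a, cons(c, c)), c)))))  →  cons(a, cons(cons(c, c), h(cons(cons(a, cons(c, c)), c))))   [R3 at 2.2]
7. cons(a, cons(cons(c, c), h(cons(cons(a, cons(c, c)), c))))  →  cons(a, cons(cons(c, c), cons(a, a)))   [R5 at 2.2]

yes — NF(t₁) = cons(a, cons(cons(c, c), cons(a, a))), NF(t₂) = cons(a, cons(cons(c, c), cons(a, a)))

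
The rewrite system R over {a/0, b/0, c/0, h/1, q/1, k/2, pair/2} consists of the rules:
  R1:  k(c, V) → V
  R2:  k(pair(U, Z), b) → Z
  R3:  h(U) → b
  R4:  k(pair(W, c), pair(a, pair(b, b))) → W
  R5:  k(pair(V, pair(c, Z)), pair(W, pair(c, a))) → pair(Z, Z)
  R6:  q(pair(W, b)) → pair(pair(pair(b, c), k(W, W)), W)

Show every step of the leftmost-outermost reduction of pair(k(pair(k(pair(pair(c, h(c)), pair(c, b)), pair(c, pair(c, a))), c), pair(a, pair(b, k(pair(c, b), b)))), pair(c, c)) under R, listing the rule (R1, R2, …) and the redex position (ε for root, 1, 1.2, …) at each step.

pair(pair(b, b), pair(c, c))

1. pair(k(pair(k(pair(pair(c, h(c)), pair(c, b)), pair(c, pair(c, a))), c), pair(a, pair(b, k(pair(c, b), b)))), pair(c, c))  →  pair(k(pair(pair(b, b), c), pair(a, pair(b, k(pair(c, b), b)))), pair(c, c))   [R5 at 1.1.1]
2. pair(k(pair(pair(b, b), c), pair(a, pair(b, k(pair(c, b), b)))), pair(c, c))  →  pair(k(pair(pair(b, b), c), pair(a, pair(b, b))), pair(c, c))   [R2 at 1.2.2.2]
3. pair(k(pair(pair(b, b), c), pair(a, pair(b, b))), pair(c, c))  →  pair(pair(b, b), pair(c, c))   [R4 at 1]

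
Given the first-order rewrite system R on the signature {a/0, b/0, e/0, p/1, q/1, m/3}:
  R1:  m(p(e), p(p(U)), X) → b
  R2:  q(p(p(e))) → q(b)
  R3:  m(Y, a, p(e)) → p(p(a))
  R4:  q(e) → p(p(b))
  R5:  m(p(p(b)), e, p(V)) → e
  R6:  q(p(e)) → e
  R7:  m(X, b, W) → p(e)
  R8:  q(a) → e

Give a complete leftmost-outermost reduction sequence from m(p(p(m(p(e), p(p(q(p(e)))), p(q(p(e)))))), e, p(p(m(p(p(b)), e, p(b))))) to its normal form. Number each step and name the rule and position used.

1. m(p(p(m(p(e), p(p(q(p(e)))), p(q(p(e)))))), e, p(p(m(p(p(b)), e, p(b)))))  →  m(p(p(b)), e, p(p(m(p(p(b)), e, p(b)))))   [R1 at 1.1.1]
2. m(p(p(b)), e, p(p(m(p(p(b)), e, p(b)))))  →  e   [R5 at ε]

e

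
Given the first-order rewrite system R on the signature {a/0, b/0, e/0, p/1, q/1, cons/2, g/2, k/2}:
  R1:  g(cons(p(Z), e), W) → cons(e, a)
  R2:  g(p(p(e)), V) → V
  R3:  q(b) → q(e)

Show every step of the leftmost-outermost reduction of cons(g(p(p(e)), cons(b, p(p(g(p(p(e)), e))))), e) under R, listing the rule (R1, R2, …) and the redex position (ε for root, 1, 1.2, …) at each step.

cons(cons(b, p(p(e))), e)

1. cons(g(p(p(e)), cons(b, p(p(g(p(p(e)), e))))), e)  →  cons(cons(b, p(p(g(p(p(e)), e)))), e)   [R2 at 1]
2. cons(cons(b, p(p(g(p(p(e)), e)))), e)  →  cons(cons(b, p(p(e))), e)   [R2 at 1.2.1.1]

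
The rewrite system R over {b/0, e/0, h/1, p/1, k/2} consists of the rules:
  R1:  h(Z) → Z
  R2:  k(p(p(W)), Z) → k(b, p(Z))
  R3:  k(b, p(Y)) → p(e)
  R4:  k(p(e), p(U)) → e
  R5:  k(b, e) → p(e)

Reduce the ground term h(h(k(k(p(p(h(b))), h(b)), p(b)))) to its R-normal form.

e

1. h(h(k(k(p(p(h(b))), h(b)), p(b))))  →  h(k(k(p(p(h(b))), h(b)), p(b)))   [R1 at ε]
2. h(k(k(p(p(h(b))), h(b)), p(b)))  →  k(k(p(p(h(b))), h(b)), p(b))   [R1 at ε]
3. k(k(p(p(h(b))), h(b)), p(b))  →  k(k(b, p(h(b))), p(b))   [R2 at 1]
4. k(k(b, p(h(b))), p(b))  →  k(p(e), p(b))   [R3 at 1]
5. k(p(e), p(b))  →  e   [R4 at ε]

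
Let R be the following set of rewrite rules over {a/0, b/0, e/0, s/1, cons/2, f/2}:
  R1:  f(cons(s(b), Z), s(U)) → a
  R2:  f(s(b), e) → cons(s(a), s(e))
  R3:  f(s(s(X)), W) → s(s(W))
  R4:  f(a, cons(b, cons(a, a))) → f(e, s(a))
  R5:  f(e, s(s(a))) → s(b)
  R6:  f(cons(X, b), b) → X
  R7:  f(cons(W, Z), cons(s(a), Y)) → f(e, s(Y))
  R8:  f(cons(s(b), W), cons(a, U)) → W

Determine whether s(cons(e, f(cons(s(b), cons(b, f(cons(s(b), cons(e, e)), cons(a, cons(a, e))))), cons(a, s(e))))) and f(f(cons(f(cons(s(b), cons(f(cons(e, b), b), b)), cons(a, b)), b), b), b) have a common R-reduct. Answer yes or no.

no — NF(t₁) = s(cons(e, cons(b, cons(e, e)))), NF(t₂) = e

Reduce t₁ = s(cons(e, f(cons(s(b), cons(b, f(cons(s(b), cons(e, e)), cons(a, cons(a, e))))), cons(a, s(e))))):
1. s(cons(e, f(cons(s(b), cons(b, f(cons(s(b), cons(e, e)), cons(a, cons(a, e))))), cons(a, s(e)))))  →  s(cons(e, cons(b, f(cons(s(b), cons(e, e)), cons(a, cons(a, e))))))   [R8 at 1.2]
2. s(cons(e, cons(b, f(cons(s(b), cons(e, e)), cons(a, cons(a, e))))))  →  s(cons(e, cons(b, cons(e, e))))   [R8 at 1.2.2]

Reduce t₂ = f(f(cons(f(cons(s(b), cons(f(cons(e, b), b), b)), cons(a, b)), b), b), b):
1. f(f(cons(f(cons(s(b), cons(f(cons(e, b), b), b)), cons(a, b)), b), b), b)  →  f(f(cons(s(b), cons(f(cons(e, b), b), b)), cons(a, b)), b)   [R6 at 1]
2. f(f(cons(s(b), cons(f(cons(e, b), b), b)), cons(a, b)), b)  →  f(cons(f(cons(e, b), b), b), b)   [R8 at 1]
3. f(cons(f(cons(e, b), b), b), b)  →  f(cons(e, b), b)   [R6 at ε]
4. f(cons(e, b), b)  →  e   [R6 at ε]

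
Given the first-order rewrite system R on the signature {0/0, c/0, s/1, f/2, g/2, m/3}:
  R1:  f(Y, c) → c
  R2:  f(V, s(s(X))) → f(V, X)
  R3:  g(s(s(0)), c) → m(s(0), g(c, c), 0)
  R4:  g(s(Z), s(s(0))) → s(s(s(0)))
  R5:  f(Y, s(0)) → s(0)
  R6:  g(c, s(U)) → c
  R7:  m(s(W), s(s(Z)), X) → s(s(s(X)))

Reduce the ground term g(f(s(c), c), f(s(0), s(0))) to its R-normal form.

1. g(f(s(c), c), f(s(0), s(0)))  →  g(c, f(s(0), s(0)))   [R1 at 1]
2. g(c, f(s(0), s(0)))  →  g(c, s(0))   [R5 at 2]
3. g(c, s(0))  →  c   [R6 at ε]

c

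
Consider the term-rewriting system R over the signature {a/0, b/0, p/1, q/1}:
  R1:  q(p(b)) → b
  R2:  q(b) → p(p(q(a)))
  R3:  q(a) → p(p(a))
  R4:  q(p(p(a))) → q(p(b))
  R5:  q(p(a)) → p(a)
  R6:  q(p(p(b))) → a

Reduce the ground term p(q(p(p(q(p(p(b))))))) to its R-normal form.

p(b)

1. p(q(p(p(q(p(p(b)))))))  →  p(q(p(p(a))))   [R6 at 1.1.1.1]
2. p(q(p(p(a))))  →  p(q(p(b)))   [R4 at 1]
3. p(q(p(b)))  →  p(b)   [R1 at 1]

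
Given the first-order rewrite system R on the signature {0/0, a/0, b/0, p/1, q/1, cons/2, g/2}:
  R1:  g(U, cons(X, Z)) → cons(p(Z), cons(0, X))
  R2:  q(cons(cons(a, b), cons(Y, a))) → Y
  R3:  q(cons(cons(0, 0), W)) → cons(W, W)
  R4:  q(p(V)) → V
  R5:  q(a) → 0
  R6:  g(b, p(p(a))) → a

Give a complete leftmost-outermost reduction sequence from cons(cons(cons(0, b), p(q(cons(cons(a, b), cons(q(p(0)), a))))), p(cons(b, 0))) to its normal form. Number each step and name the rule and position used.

cons(cons(cons(0, b), p(0)), p(cons(b, 0)))

1. cons(cons(cons(0, b), p(q(cons(cons(a, b), cons(q(p(0)), a))))), p(cons(b, 0)))  →  cons(cons(cons(0, b), p(q(p(0)))), p(cons(b, 0)))   [R2 at 1.2.1]
2. cons(cons(cons(0, b), p(q(p(0)))), p(cons(b, 0)))  →  cons(cons(cons(0, b), p(0)), p(cons(b, 0)))   [R4 at 1.2.1]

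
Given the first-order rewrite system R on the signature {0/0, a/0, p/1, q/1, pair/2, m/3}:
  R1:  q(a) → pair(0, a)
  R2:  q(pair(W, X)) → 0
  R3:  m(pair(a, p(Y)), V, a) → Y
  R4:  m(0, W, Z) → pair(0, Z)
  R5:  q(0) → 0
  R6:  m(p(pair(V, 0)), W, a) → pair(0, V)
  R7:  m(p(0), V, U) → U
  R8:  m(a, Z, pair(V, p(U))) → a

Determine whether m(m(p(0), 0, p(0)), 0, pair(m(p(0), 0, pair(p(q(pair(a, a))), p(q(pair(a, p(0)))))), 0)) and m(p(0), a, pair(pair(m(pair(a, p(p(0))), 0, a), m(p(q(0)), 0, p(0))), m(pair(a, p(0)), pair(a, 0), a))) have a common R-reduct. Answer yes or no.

Reduce t₁ = m(m(p(0), 0, p(0)), 0, pair(m(p(0), 0, pair(p(q(pair(a, a))), p(q(pair(a, p(0)))))), 0)):
1. m(m(p(0), 0, p(0)), 0, pair(m(p(0), 0, pair(p(q(pair(a, a))), p(q(pair(a, p(0)))))), 0))  →  m(p(0), 0, pair(m(p(0), 0, pair(p(q(pair(a, a))), p(q(pair(a, p(0)))))), 0))   [R7 at 1]
2. m(p(0), 0, pair(m(p(0), 0, pair(p(q(pair(a, a))), p(q(pair(a, p(0)))))), 0))  →  pair(m(p(0), 0, pair(p(q(pair(a, a))), p(q(pair(a, p(0)))))), 0)   [R7 at ε]
3. pair(m(p(0), 0, pair(p(q(pair(a, a))), p(q(pair(a, p(0)))))), 0)  →  pair(pair(p(q(pair(a, a))), p(q(pair(a, p(0))))), 0)   [R7 at 1]
4. pair(pair(p(q(pair(a, a))), p(q(pair(a, p(0))))), 0)  →  pair(pair(p(0), p(q(pair(a, p(0))))), 0)   [R2 at 1.1.1]
5. pair(pair(p(0), p(q(pair(a, p(0))))), 0)  →  pair(pair(p(0), p(0)), 0)   [R2 at 1.2.1]

Reduce t₂ = m(p(0), a, pair(pair(m(pair(a, p(p(0))), 0, a), m(p(q(0)), 0, p(0))), m(pair(a, p(0)), pair(a, 0), a))):
1. m(p(0), a, pair(pair(m(pair(a, p(p(0))), 0, a), m(p(q(0)), 0, p(0))), m(pair(a, p(0)), pair(a, 0), a)))  →  pair(pair(m(pair(a, p(p(0))), 0, a), m(p(q(0)), 0, p(0))), m(pair(a, p(0)), pair(a, 0), a))   [R7 at ε]
2. pair(pair(m(pair(a, p(p(0))), 0, a), m(p(q(0)), 0, p(0))), m(pair(a, p(0)), pair(a, 0), a))  →  pair(pair(p(0), m(p(q(0)), 0, p(0))), m(pair(a, p(0)), pair(a, 0), a))   [R3 at 1.1]
3. pair(pair(p(0), m(p(q(0)), 0, p(0))), m(pair(a, p(0)), pair(a, 0), a))  →  pair(pair(p(0), m(p(0), 0, p(0))), m(pair(a, p(0)), pair(a, 0), a))   [R5 at 1.2.1.1]
4. pair(pair(p(0), m(p(0), 0, p(0))), m(pair(a, p(0)), pair(a, 0), a))  →  pair(pair(p(0), p(0)), m(pair(a, p(0)), pair(a, 0), a))   [R7 at 1.2]
5. pair(pair(p(0), p(0)), m(pair(a, p(0)), pair(a, 0), a))  →  pair(pair(p(0), p(0)), 0)   [R3 at 2]

yes — NF(t₁) = pair(pair(p(0), p(0)), 0), NF(t₂) = pair(pair(p(0), p(0)), 0)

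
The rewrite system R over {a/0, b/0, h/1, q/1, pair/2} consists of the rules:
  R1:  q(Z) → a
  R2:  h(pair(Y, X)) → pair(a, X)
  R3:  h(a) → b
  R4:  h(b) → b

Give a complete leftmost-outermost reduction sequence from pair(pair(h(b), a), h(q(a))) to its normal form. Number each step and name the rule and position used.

1. pair(pair(h(b), a), h(q(a)))  →  pair(pair(b, a), h(q(a)))   [R4 at 1.1]
2. pair(pair(b, a), h(q(a)))  →  pair(pair(b, a), h(a))   [R1 at 2.1]
3. pair(pair(b, a), h(a))  →  pair(pair(b, a), b)   [R3 at 2]

pair(pair(b, a), b)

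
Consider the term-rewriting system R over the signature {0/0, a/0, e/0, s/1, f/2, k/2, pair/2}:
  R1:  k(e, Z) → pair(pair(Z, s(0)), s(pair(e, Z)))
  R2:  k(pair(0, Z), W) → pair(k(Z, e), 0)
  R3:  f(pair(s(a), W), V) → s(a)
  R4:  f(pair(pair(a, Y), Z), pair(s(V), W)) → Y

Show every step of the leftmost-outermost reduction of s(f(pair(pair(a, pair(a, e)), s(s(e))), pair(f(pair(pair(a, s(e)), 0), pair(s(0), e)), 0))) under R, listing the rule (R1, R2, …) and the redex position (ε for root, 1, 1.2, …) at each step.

s(pair(a, e))

1. s(f(pair(pair(a, pair(a, e)), s(s(e))), pair(f(pair(pair(a, s(e)), 0), pair(s(0), e)), 0)))  →  s(f(pair(pair(a, pair(a, e)), s(s(e))), pair(s(e), 0)))   [R4 at 1.2.1]
2. s(f(pair(pair(a, pair(a, e)), s(s(e))), pair(s(e), 0)))  →  s(pair(a, e))   [R4 at 1]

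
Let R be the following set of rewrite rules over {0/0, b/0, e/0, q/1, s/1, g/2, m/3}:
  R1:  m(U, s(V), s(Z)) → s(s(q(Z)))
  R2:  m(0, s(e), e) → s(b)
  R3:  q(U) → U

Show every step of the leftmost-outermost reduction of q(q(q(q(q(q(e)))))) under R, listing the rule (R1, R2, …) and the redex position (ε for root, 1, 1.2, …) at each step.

1. q(q(q(q(q(q(e))))))  →  q(q(q(q(q(e)))))   [R3 at ε]
2. q(q(q(q(q(e)))))  →  q(q(q(q(e))))   [R3 at ε]
3. q(q(q(q(e))))  →  q(q(q(e)))   [R3 at ε]
4. q(q(q(e)))  →  q(q(e))   [R3 at ε]
5. q(q(e))  →  q(e)   [R3 at ε]
6. q(e)  →  e   [R3 at ε]

e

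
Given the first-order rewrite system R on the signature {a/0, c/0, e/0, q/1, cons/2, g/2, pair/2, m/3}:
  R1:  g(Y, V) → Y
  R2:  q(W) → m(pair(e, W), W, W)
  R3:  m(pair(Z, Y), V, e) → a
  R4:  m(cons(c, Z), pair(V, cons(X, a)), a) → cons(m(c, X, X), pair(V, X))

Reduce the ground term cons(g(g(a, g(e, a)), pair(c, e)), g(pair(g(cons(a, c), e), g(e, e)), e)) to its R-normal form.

1. cons(g(g(a, g(e, a)), pair(c, e)), g(pair(g(cons(a, c), e), g(e, e)), e))  →  cons(g(a, g(e, a)), g(pair(g(cons(a, c), e), g(e, e)), e))   [R1 at 1]
2. cons(g(a, g(e, a)), g(pair(g(cons(a, c), e), g(e, e)), e))  →  cons(a, g(pair(g(cons(a, c), e), g(e, e)), e))   [R1 at 1]
3. cons(a, g(pair(g(cons(a, c), e), g(e, e)), e))  →  cons(a, pair(g(cons(a, c), e), g(e, e)))   [R1 at 2]
4. cons(a, pair(g(cons(a, c), e), g(e, e)))  →  cons(a, pair(cons(a, c), g(e, e)))   [R1 at 2.1]
5. cons(a, pair(cons(a, c), g(e, e)))  →  cons(a, pair(cons(a, c), e))   [R1 at 2.2]

cons(a, pair(cons(a, c), e))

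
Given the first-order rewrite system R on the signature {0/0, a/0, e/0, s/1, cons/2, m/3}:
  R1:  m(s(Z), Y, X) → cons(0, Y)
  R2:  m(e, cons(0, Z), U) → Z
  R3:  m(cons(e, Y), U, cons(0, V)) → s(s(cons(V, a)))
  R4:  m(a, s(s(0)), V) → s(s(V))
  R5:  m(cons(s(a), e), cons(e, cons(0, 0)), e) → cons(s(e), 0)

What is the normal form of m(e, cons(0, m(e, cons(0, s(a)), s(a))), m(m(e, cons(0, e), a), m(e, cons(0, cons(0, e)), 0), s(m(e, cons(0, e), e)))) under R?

1. m(e, cons(0, m(e, cons(0, s(a)), s(a))), m(m(e, cons(0, e), a), m(e, cons(0, cons(0, e)), 0), s(m(e, cons(0, e), e))))  →  m(e, cons(0, s(a)), s(a))   [R2 at ε]
2. m(e, cons(0, s(a)), s(a))  →  s(a)   [R2 at ε]

s(a)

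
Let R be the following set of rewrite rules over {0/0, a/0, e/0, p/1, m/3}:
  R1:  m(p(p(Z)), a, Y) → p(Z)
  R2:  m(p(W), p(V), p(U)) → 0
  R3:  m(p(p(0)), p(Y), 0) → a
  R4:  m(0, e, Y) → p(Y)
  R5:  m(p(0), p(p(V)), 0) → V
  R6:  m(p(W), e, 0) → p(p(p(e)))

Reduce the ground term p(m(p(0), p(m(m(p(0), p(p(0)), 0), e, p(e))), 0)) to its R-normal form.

1. p(m(p(0), p(m(m(p(0), p(p(0)), 0), e, p(e))), 0))  →  p(m(p(0), p(m(0, e, p(e))), 0))   [R5 at 1.2.1.1]
2. p(m(p(0), p(m(0, e, p(e))), 0))  →  p(m(p(0), p(p(p(e))), 0))   [R4 at 1.2.1]
3. p(m(p(0), p(p(p(e))), 0))  →  p(p(e))   [R5 at 1]

p(p(e))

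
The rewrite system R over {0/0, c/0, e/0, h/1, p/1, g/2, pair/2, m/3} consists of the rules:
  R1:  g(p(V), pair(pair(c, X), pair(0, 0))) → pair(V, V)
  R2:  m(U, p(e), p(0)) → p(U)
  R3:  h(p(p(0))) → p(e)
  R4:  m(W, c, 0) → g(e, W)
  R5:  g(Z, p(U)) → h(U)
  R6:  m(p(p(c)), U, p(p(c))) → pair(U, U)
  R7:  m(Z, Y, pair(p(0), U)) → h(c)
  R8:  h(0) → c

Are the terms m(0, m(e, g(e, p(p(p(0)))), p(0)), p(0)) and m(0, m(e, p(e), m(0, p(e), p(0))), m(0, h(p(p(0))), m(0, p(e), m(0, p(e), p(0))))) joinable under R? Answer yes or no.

Reduce t₁ = m(0, m(e, g(e, p(p(p(0)))), p(0)), p(0)):
1. m(0, m(e, g(e, p(p(p(0)))), p(0)), p(0))  →  m(0, m(e, h(p(p(0))), p(0)), p(0))   [R5 at 2.2]
2. m(0, m(e, h(p(p(0))), p(0)), p(0))  →  m(0, m(e, p(e), p(0)), p(0))   [R3 at 2.2]
3. m(0, m(e, p(e), p(0)), p(0))  →  m(0, p(e), p(0))   [R2 at 2]
4. m(0, p(e), p(0))  →  p(0)   [R2 at ε]

Reduce t₂ = m(0, m(e, p(e), m(0, p(e), p(0))), m(0, h(p(p(0))), m(0, p(e), m(0, p(e), p(0))))):
1. m(0, m(e, p(e), m(0, p(e), p(0))), m(0, h(p(p(0))), m(0, p(e), m(0, p(e), p(0)))))  →  m(0, m(e, p(e), p(0)), m(0, h(p(p(0))), m(0, p(e), m(0, p(e), p(0)))))   [R2 at 2.3]
2. m(0, m(e, p(e), p(0)), m(0, h(p(p(0))), m(0, p(e), m(0, p(e), p(0)))))  →  m(0, p(e), m(0, h(p(p(0))), m(0, p(e), m(0, p(e), p(0)))))   [R2 at 2]
3. m(0, p(e), m(0, h(p(p(0))), m(0, p(e), m(0, p(e), p(0)))))  →  m(0, p(e), m(0, p(e), m(0, p(e), m(0, p(e), p(0)))))   [R3 at 3.2]
4. m(0, p(e), m(0, p(e), m(0, p(e), m(0, p(e), p(0)))))  →  m(0, p(e), m(0, p(e), m(0, p(e), p(0))))   [R2 at 3.3.3]
5. m(0, p(e), m(0, p(e), m(0, p(e), p(0))))  →  m(0, p(e), m(0, p(e), p(0)))   [R2 at 3.3]
6. m(0, p(e), m(0, p(e), p(0)))  →  m(0, p(e), p(0))   [R2 at 3]
7. m(0, p(e), p(0))  →  p(0)   [R2 at ε]

yes — NF(t₁) = p(0), NF(t₂) = p(0)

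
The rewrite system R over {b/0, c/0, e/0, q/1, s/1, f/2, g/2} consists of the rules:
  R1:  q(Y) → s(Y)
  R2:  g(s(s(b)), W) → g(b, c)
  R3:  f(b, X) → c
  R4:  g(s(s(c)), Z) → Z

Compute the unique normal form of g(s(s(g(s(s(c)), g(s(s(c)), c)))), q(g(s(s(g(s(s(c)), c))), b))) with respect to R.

1. g(s(s(g(s(s(c)), g(s(s(c)), c)))), q(g(s(s(g(s(s(c)), c))), b)))  →  g(s(s(g(s(s(c)), c))), q(g(s(s(g(s(s(c)), c))), b)))   [R4 at 1.1.1]
2. g(s(s(g(s(s(c)), c))), q(g(s(s(g(s(s(c)), c))), b)))  →  g(s(s(c)), q(g(s(s(g(s(s(c)), c))), b)))   [R4 at 1.1.1]
3. g(s(s(c)), q(g(s(s(g(s(s(c)), c))), b)))  →  q(g(s(s(g(s(s(c)), c))), b))   [R4 at ε]
4. q(g(s(s(g(s(s(c)), c))), b))  →  s(g(s(s(g(s(s(c)), c))), b))   [R1 at ε]
5. s(g(s(s(g(s(s(c)), c))), b))  →  s(g(s(s(c)), b))   [R4 at 1.1.1.1]
6. s(g(s(s(c)), b))  →  s(b)   [R4 at 1]

s(b)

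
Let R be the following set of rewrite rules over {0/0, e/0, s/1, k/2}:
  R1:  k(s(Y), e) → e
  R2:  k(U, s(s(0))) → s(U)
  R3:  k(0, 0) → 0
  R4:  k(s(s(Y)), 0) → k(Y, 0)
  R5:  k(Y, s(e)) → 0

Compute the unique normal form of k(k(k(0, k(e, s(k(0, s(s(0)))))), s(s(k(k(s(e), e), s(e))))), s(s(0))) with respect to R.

1. k(k(k(0, k(e, s(k(0, s(s(0)))))), s(s(k(k(s(e), e), s(e))))), s(s(0)))  →  s(k(k(0, k(e, s(k(0, s(s(0)))))), s(s(k(k(s(e), e), s(e))))))   [R2 at ε]
2. s(k(k(0, k(e, s(k(0, s(s(0)))))), s(s(k(k(s(e), e), s(e))))))  →  s(k(k(0, k(e, s(s(0)))), s(s(k(k(s(e), e), s(e))))))   [R2 at 1.1.2.2.1]
3. s(k(k(0, k(e, s(s(0)))), s(s(k(k(s(e), e), s(e))))))  →  s(k(k(0, s(e)), s(s(k(k(s(e), e), s(e))))))   [R2 at 1.1.2]
4. s(k(k(0, s(e)), s(s(k(k(s(e), e), s(e))))))  →  s(k(0, s(s(k(k(s(e), e), s(e))))))   [R5 at 1.1]
5. s(k(0, s(s(k(k(s(e), e), s(e))))))  →  s(k(0, s(s(0))))   [R5 at 1.2.1.1]
6. s(k(0, s(s(0))))  →  s(s(0))   [R2 at 1]

s(s(0))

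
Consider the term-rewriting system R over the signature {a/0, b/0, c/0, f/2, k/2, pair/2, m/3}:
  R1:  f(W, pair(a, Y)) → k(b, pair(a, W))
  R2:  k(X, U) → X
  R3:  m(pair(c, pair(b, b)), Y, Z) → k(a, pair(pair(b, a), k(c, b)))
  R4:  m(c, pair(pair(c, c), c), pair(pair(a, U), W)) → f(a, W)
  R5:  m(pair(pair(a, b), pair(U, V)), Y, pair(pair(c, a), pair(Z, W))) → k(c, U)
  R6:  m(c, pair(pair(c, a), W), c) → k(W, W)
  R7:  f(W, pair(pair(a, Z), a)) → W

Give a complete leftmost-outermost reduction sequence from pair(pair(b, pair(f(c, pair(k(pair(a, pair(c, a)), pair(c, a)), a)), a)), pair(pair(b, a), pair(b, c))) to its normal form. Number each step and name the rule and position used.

1. pair(pair(b, pair(f(c, pair(k(pair(a, pair(c, a)), pair(c, a)), a)), a)), pair(pair(b, a), pair(b, c)))  →  pair(pair(b, pair(f(c, pair(pair(a, pair(c, a)), a)), a)), pair(pair(b, a), pair(b, c)))   [R2 at 1.2.1.2.1]
2. pair(pair(b, pair(f(c, pair(pair(a, pair(c, a)), a)), a)), pair(pair(b, a), pair(b, c)))  →  pair(pair(b, pair(c, a)), pair(pair(b, a), pair(b, c)))   [R7 at 1.2.1]

pair(pair(b, pair(c, a)), pair(pair(b, a), pair(b, c)))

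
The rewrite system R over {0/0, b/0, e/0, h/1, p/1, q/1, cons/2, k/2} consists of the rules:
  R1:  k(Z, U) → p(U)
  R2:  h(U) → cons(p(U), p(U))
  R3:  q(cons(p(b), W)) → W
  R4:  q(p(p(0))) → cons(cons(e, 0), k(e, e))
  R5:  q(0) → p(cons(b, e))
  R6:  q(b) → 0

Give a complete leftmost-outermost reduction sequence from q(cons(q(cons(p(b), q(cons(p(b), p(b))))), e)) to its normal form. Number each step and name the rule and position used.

e

1. q(cons(q(cons(p(b), q(cons(p(b), p(b))))), e))  →  q(cons(q(cons(p(b), p(b))), e))   [R3 at 1.1]
2. q(cons(q(cons(p(b), p(b))), e))  →  q(cons(p(b), e))   [R3 at 1.1]
3. q(cons(p(b), e))  →  e   [R3 at ε]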